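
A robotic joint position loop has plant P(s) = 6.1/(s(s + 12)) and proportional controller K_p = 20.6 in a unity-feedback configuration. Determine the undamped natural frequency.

ω_n = 11.2 rad/s

The closed-loop denominator is s(s+12) + 20.6·6.1 = s² + 12s + 125.7.
Matching s² + 2ζω_n s + ω_n²: ω_n = √125.7 = 11.21 rad/s and 2ζω_n = 12, so ζ = 12/(2·11.21) = 0.535.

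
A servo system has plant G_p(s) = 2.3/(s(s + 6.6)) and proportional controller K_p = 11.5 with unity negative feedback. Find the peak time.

From 1 + K_pG_p(s) = 0: s² + 6.6s + 26.45 = 0 ⇒ ω_n = 5.143, ζ = 0.6417.
Damped frequency ω_d = ω_n√(1−ζ²) = 3.945 rad/s, so peak time T_p = π/ω_d = 0.796 s.

T_p = 0.796 s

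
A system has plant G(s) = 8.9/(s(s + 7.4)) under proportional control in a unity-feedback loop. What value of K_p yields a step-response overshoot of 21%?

From %OS = 100·exp(−πζ/√(1−ζ²)) = 21%, ζ = −ln(0.21)/√(π²+ln²(0.21)) = 0.4449.
Characteristic equation s² + 7.4s + 8.9K_p = 0 gives ζ = 7.4/(2√(8.9K_p)).
Setting ζ = 0.4449: √(8.9K_p) = 7.4/(2·0.4449) = 8.317, so K_p = 69.16/8.9 = 7.77.

K_p = 7.77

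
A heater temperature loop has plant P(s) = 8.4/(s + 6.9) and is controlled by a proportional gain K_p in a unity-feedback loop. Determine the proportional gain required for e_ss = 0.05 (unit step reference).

K_p = 15.6

The loop is type 0, so e_ss(step) = 1/(1 + K_pos) with K_pos = K_p·P(0).
P(0) = 1.217. Require 1/(1 + K_p·1.217) = 0.05, so 1 + 1.217·K_p = 20.
K_p = (20 − 1)/1.217 = 15.6.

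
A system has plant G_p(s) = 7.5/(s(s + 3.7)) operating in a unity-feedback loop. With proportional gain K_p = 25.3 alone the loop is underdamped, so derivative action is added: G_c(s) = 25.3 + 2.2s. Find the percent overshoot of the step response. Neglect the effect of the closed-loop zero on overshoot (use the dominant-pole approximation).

Forward path: (25.3 + 2.2s)·7.5/(s(s+3.7)). The closed-loop characteristic equation is s² + (3.7 + 7.5·2.2)s + 7.5·25.3 = 0.
That is s² + 20.2s + 189.8 = 0, so ω_n = 13.77 rad/s and ζ = 20.2/(2·13.77) = 0.7332.
%OS = 100·exp(−πζ/√(1−ζ²)) = 3.38%.

3.38%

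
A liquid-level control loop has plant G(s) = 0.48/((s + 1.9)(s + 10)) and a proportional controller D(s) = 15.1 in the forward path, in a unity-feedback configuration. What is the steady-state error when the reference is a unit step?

The loop is type 0. Static position error constant K_pos = D(0)·G(0) = 15.1·0.02526 = 0.3815.
Steady-state error to a unit step: e_ss = 1/(1+K_pos) = 1/1.381 = 0.724.

0.724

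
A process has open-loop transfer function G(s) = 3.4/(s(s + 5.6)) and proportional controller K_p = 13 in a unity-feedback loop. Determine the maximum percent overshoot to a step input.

Closed-loop characteristic equation: s² + 5.6s + 44.2 = 0, so ω_n = 6.648 rad/s and ζ = 5.6/(2·6.648) = 0.4212.
%OS = 100·exp(−πζ/√(1−ζ²)) = 100·exp(−π·0.4212/√0.8226) = 23.3%.

23.3%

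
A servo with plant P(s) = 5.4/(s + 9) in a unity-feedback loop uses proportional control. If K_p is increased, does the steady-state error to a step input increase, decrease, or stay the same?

e_ss = 1/(1 + K_p·P(0)); a larger K_p raises the denominator, so e_ss decreases.

decrease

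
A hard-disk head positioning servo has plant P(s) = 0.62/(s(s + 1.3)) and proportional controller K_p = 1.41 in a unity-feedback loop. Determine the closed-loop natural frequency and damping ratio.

ω_n = 0.935 rad/s, ζ = 0.695

The closed-loop denominator is s(s+1.3) + 1.41·0.62 = s² + 1.3s + 0.8742.
So ω_n² = 0.8742 ⇒ ω_n = 0.935 rad/s, and ζ = 1.3/(2ω_n) = 0.695.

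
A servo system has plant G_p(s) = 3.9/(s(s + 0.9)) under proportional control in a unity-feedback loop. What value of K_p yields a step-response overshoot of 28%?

K_p = 0.368

From %OS = 100·exp(−πζ/√(1−ζ²)) = 28%, ζ = −ln(0.28)/√(π²+ln²(0.28)) = 0.3755.
Characteristic equation s² + 0.9s + 3.9K_p = 0 gives ζ = 0.9/(2√(3.9K_p)).
Setting ζ = 0.3755: √(3.9K_p) = 0.9/(2·0.3755) = 1.198, so K_p = 1.436/3.9 = 0.368.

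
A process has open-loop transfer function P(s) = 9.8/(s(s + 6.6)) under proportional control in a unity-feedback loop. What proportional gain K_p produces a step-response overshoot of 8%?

From %OS = 100·exp(−πζ/√(1−ζ²)) = 8%, ζ = −ln(0.08)/√(π²+ln²(0.08)) = 0.6266.
Characteristic equation s² + 6.6s + 9.8K_p = 0 gives ζ = 6.6/(2√(9.8K_p)).
Setting ζ = 0.6266: √(9.8K_p) = 6.6/(2·0.6266) = 5.267, so K_p = 27.74/9.8 = 2.83.

K_p = 2.83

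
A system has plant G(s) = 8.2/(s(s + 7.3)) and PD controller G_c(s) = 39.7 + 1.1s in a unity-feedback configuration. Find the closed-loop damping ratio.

Forward path: (39.7 + 1.1s)·8.2/(s(s+7.3)). The closed-loop characteristic equation is s² + (7.3 + 8.2·1.1)s + 8.2·39.7 = 0.
That is s² + 16.32s + 325.5 = 0, so ω_n = 18.04 rad/s and ζ = 16.32/(2·18.04) = 0.4523.

ζ = 0.452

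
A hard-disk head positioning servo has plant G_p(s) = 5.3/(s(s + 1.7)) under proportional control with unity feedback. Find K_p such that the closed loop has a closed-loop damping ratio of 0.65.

K_p = 0.323

Closed-loop characteristic equation: s² + 1.7s + K_p·5.3 = 0.
So ω_n = √(5.3K_p) and 2ζω_n = 1.7, giving ζ = 1.7/(2√(5.3K_p)).
Setting ζ = 0.65: √(5.3K_p) = 1.7/(2·0.65) = 1.308, so K_p = 1.71/5.3 = 0.323.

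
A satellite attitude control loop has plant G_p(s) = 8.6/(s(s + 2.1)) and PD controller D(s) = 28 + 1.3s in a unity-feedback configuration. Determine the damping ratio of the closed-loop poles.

Forward path: (28 + 1.3s)·8.6/(s(s+2.1)). The closed-loop characteristic equation is s² + (2.1 + 8.6·1.3)s + 8.6·28 = 0.
That is s² + 13.28s + 240.8 = 0, so ω_n = 15.52 rad/s and ζ = 13.28/(2·15.52) = 0.4279.

ζ = 0.428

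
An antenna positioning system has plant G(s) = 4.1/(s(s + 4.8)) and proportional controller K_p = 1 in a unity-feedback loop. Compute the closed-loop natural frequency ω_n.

The closed-loop denominator is s(s+4.8) + 1·4.1 = s² + 4.8s + 4.1.
Matching s² + 2ζω_n s + ω_n²: ω_n = √4.1 = 2.025 rad/s and 2ζω_n = 4.8, so ζ = 4.8/(2·2.025) = 1.19.

ω_n = 2.02 rad/s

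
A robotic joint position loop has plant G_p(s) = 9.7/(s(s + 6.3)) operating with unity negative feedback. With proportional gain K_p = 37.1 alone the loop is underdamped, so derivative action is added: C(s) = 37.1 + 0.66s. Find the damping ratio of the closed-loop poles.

ζ = 0.335

Forward path: (37.1 + 0.66s)·9.7/(s(s+6.3)). The closed-loop characteristic equation is s² + (6.3 + 9.7·0.66)s + 9.7·37.1 = 0.
That is s² + 12.7s + 359.9 = 0, so ω_n = 18.97 rad/s and ζ = 12.7/(2·18.97) = 0.3348.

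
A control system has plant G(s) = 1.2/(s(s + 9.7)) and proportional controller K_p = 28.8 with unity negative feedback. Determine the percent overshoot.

1.02%

The closed-loop denominator s² + 9.7s + 34.56 gives ω_n = √34.56 = 5.879 and ζ = 9.7/(2ω_n) = 0.825.
%OS = 100·exp(−πζ/√(1−ζ²)) = 100·exp(−π·0.825/√0.3194) = 1.02%.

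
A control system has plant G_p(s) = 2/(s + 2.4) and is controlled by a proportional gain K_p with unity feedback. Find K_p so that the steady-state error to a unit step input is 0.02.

K_p = 58.8

The loop is type 0, so e_ss(step) = 1/(1 + K_pos) with K_pos = K_p·G_p(0).
G_p(0) = 0.8333. Require 1/(1 + K_p·0.8333) = 0.02, so 1 + 0.8333·K_p = 50.
K_p = (50 − 1)/0.8333 = 58.8.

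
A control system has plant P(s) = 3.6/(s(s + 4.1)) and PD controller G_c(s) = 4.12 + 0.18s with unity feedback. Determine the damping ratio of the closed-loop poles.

ζ = 0.616

Forward path: (4.12 + 0.18s)·3.6/(s(s+4.1)). The closed-loop characteristic equation is s² + (4.1 + 3.6·0.18)s + 3.6·4.12 = 0.
That is s² + 4.748s + 14.83 = 0, so ω_n = 3.851 rad/s and ζ = 4.748/(2·3.851) = 0.6164.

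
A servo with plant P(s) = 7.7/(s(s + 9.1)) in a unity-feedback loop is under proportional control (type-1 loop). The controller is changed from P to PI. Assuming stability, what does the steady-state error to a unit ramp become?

0

The integrator raises the loop to type 2, so K_v → ∞ and e_ss to a ramp is zero.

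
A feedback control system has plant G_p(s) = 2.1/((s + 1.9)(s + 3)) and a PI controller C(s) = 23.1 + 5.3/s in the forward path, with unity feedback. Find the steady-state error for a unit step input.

0

The open loop C(s)G_p(s) has a pole at the origin (type 1), so the static position error constant is infinite and e_ss = 1/(1+∞) = 0.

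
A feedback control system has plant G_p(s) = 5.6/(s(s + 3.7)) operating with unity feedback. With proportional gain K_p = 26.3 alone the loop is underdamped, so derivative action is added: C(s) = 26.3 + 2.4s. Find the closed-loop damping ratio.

ζ = 0.706

Forward path: (26.3 + 2.4s)·5.6/(s(s+3.7)). The closed-loop characteristic equation is s² + (3.7 + 5.6·2.4)s + 5.6·26.3 = 0.
That is s² + 17.14s + 147.3 = 0, so ω_n = 12.14 rad/s and ζ = 17.14/(2·12.14) = 0.7062.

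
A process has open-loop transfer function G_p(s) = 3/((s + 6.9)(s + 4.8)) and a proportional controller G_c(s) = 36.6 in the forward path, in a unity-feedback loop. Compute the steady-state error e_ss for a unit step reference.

The loop is type 0. Static position error constant K_pos = G_c(0)·G_p(0) = 36.6·0.09058 = 3.315.
Steady-state error to a unit step: e_ss = 1/(1+K_pos) = 1/4.315 = 0.232.

0.232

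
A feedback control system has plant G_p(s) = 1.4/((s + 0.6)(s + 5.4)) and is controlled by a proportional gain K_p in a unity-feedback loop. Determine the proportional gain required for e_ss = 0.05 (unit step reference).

The loop is type 0, so e_ss(step) = 1/(1 + K_pos) with K_pos = K_p·G_p(0).
G_p(0) = 0.4321. Require 1/(1 + K_p·0.4321) = 0.05, so 1 + 0.4321·K_p = 20.
K_p = (20 − 1)/0.4321 = 44.

K_p = 44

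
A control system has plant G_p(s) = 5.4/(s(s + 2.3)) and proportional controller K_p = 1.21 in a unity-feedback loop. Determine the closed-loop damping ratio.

ζ = 0.45

1 + K_p·G_p(s) = 0 gives s² + 2.3s + 6.534 = 0.
Matching s² + 2ζω_n s + ω_n²: ω_n = √6.534 = 2.556 rad/s and 2ζω_n = 2.3, so ζ = 2.3/(2·2.556) = 0.45.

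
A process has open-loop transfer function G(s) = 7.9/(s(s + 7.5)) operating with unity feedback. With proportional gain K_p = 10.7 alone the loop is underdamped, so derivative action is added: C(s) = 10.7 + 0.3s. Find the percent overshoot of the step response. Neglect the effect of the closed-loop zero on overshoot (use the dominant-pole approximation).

13.6%

Forward path: (10.7 + 0.3s)·7.9/(s(s+7.5)). The closed-loop characteristic equation is s² + (7.5 + 7.9·0.3)s + 7.9·10.7 = 0.
That is s² + 9.87s + 84.53 = 0, so ω_n = 9.194 rad/s and ζ = 9.87/(2·9.194) = 0.5368.
%OS = 100·exp(−πζ/√(1−ζ²)) = 13.6%.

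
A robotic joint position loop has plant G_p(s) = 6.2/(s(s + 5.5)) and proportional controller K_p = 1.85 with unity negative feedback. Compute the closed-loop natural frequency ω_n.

ω_n = 3.39 rad/s

With unity feedback the closed-loop characteristic equation is s² + 5.5s + 1.85·6.2 = s² + 5.5s + 11.47 = 0.
So ω_n² = 11.47 ⇒ ω_n = 3.387 rad/s, and ζ = 5.5/(2ω_n) = 0.812.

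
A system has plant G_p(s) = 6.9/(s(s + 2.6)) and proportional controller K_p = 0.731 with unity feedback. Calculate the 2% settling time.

T_s ≈ 3.08 s

Closed-loop characteristic equation: s² + 2.6s + 5.044 = 0, so ω_n = 2.246 rad/s and ζ = 2.6/(2·2.246) = 0.5788.
2% settling time T_s ≈ 4/(ζω_n) = 4/1.3 = 3.08 s.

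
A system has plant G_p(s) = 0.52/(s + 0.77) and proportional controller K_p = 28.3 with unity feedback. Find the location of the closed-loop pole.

s = -15.49

Closed-loop transfer function: T(s) = K_p·G_p(s)/(1 + K_p·G_p(s)) = 14.72/(s + 0.77 + 14.72) = 14.72/(s + 15.49).
The closed-loop pole is at s = −15.49.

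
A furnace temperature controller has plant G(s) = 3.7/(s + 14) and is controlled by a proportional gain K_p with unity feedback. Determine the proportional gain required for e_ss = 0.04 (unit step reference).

The loop is type 0, so e_ss(step) = 1/(1 + K_pos) with K_pos = K_p·G(0).
G(0) = 0.2643. Require 1/(1 + K_p·0.2643) = 0.04, so 1 + 0.2643·K_p = 25.
K_p = (25 − 1)/0.2643 = 90.8.

K_p = 90.8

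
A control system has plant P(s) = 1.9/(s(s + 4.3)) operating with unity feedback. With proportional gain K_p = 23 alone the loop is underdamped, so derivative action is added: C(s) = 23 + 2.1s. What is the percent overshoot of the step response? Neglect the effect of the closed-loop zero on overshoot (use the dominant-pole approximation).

Forward path: (23 + 2.1s)·1.9/(s(s+4.3)). The closed-loop characteristic equation is s² + (4.3 + 1.9·2.1)s + 1.9·23 = 0.
That is s² + 8.29s + 43.7 = 0, so ω_n = 6.611 rad/s and ζ = 8.29/(2·6.611) = 0.627.
%OS = 100·exp(−πζ/√(1−ζ²)) = 7.98%.

7.98%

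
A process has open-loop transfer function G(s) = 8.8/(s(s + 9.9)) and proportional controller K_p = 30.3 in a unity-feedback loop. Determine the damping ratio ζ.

ζ = 0.303

With unity feedback the closed-loop characteristic equation is s² + 9.9s + 30.3·8.8 = s² + 9.9s + 266.6 = 0.
Matching s² + 2ζω_n s + ω_n²: ω_n = √266.6 = 16.33 rad/s and 2ζω_n = 9.9, so ζ = 9.9/(2·16.33) = 0.303.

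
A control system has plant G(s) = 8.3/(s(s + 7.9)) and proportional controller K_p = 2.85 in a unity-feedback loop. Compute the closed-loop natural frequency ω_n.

ω_n = 4.86 rad/s

The closed-loop denominator is s(s+7.9) + 2.85·8.3 = s² + 7.9s + 23.66.
So ω_n² = 23.66 ⇒ ω_n = 4.864 rad/s, and ζ = 7.9/(2ω_n) = 0.812.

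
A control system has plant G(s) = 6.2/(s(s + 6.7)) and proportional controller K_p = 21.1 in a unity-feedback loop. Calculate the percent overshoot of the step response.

38.2%

The closed-loop denominator s² + 6.7s + 130.8 gives ω_n = √130.8 = 11.44 and ζ = 6.7/(2ω_n) = 0.2929.
%OS = 100·exp(−πζ/√(1−ζ²)) = 100·exp(−π·0.2929/√0.9142) = 38.2%.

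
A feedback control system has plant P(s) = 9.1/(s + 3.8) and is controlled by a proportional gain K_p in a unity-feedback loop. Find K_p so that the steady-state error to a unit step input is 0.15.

Steady-state error for a unit step on this type-0 loop is 1/(1 + K_p·P(0)).
P(0) = 2.395. Require 1/(1 + K_p·2.395) = 0.15, so 1 + 2.395·K_p = 6.667.
K_p = (6.667 − 1)/2.395 = 2.37.

K_p = 2.37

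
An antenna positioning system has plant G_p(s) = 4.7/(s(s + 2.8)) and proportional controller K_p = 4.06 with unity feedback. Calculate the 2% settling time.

Closed-loop characteristic equation: s² + 2.8s + 19.08 = 0, so ω_n = 4.368 rad/s and ζ = 2.8/(2·4.368) = 0.3205.
2% settling time T_s ≈ 4/(ζω_n) = 4/1.4 = 2.86 s.

T_s ≈ 2.86 s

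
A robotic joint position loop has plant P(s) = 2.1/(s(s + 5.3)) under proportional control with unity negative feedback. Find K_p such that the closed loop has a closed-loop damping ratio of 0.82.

K_p = 4.97

Closed-loop characteristic equation: s² + 5.3s + K_p·2.1 = 0.
So ω_n = √(2.1K_p) and 2ζω_n = 5.3, giving ζ = 5.3/(2√(2.1K_p)).
Setting ζ = 0.82: √(2.1K_p) = 5.3/(2·0.82) = 3.232, so K_p = 10.44/2.1 = 4.97.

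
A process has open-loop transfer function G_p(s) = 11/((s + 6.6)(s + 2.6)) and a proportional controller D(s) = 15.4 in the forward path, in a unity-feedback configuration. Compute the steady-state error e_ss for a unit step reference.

0.092

The loop is type 0. Static position error constant K_pos = D(0)·G_p(0) = 15.4·0.641 = 9.872.
Steady-state error to a unit step: e_ss = 1/(1+K_pos) = 1/10.87 = 0.092.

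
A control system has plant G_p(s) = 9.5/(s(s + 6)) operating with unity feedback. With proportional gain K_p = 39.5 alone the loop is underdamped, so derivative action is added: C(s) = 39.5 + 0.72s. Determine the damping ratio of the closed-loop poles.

ζ = 0.331

Forward path: (39.5 + 0.72s)·9.5/(s(s+6)). The closed-loop characteristic equation is s² + (6 + 9.5·0.72)s + 9.5·39.5 = 0.
That is s² + 12.84s + 375.2 = 0, so ω_n = 19.37 rad/s and ζ = 12.84/(2·19.37) = 0.3314.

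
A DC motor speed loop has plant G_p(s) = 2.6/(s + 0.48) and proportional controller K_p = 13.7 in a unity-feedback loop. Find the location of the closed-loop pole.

Closed-loop transfer function: T(s) = K_p·G_p(s)/(1 + K_p·G_p(s)) = 35.62/(s + 0.48 + 35.62) = 35.62/(s + 36.1).
The closed-loop pole is at s = −36.1.

s = -36.1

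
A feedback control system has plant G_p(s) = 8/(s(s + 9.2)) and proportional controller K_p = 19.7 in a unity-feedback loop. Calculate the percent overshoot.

29%

From 1 + K_pG_p(s) = 0: s² + 9.2s + 157.6 = 0 ⇒ ω_n = 12.55, ζ = 0.3664.
%OS = 100·exp(−πζ/√(1−ζ²)) = 100·exp(−π·0.3664/√0.8657) = 29%.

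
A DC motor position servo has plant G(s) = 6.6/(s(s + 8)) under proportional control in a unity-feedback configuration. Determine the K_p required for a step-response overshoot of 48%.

K_p = 46.8

From %OS = 100·exp(−πζ/√(1−ζ²)) = 48%, ζ = −ln(0.48)/√(π²+ln²(0.48)) = 0.2275.
Characteristic equation s² + 8s + 6.6K_p = 0 gives ζ = 8/(2√(6.6K_p)).
Setting ζ = 0.2275: √(6.6K_p) = 8/(2·0.2275) = 17.58, so K_p = 309.1/6.6 = 46.8.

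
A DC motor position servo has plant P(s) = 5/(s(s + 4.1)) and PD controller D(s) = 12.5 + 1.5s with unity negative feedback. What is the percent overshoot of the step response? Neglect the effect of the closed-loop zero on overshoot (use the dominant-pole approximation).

3.36%

Forward path: (12.5 + 1.5s)·5/(s(s+4.1)). The closed-loop characteristic equation is s² + (4.1 + 5·1.5)s + 5·12.5 = 0.
That is s² + 11.6s + 62.5 = 0, so ω_n = 7.906 rad/s and ζ = 11.6/(2·7.906) = 0.7336.
%OS = 100·exp(−πζ/√(1−ζ²)) = 3.36%.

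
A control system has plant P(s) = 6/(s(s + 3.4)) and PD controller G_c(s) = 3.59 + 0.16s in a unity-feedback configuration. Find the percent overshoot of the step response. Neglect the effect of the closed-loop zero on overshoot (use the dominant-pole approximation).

Forward path: (3.59 + 0.16s)·6/(s(s+3.4)). The closed-loop characteristic equation is s² + (3.4 + 6·0.16)s + 6·3.59 = 0.
That is s² + 4.36s + 21.54 = 0, so ω_n = 4.641 rad/s and ζ = 4.36/(2·4.641) = 0.4697.
%OS = 100·exp(−πζ/√(1−ζ²)) = 18.8%.

18.8%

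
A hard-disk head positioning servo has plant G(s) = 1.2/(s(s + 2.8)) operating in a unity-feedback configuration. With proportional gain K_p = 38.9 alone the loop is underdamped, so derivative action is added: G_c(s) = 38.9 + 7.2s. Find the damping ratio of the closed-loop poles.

Forward path: (38.9 + 7.2s)·1.2/(s(s+2.8)). The closed-loop characteristic equation is s² + (2.8 + 1.2·7.2)s + 1.2·38.9 = 0.
That is s² + 11.44s + 46.68 = 0, so ω_n = 6.832 rad/s and ζ = 11.44/(2·6.832) = 0.8372.

ζ = 0.837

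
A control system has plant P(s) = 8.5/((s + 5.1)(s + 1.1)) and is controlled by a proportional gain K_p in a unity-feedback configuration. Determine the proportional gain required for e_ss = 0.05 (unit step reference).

Steady-state error for a unit step on this type-0 loop is 1/(1 + K_p·P(0)).
P(0) = 1.515. Require 1/(1 + K_p·1.515) = 0.05, so 1 + 1.515·K_p = 20.
K_p = (20 − 1)/1.515 = 12.5.

K_p = 12.5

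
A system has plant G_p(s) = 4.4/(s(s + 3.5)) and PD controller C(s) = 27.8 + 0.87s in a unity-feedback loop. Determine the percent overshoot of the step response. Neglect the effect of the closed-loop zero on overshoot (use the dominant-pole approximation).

33.2%

Forward path: (27.8 + 0.87s)·4.4/(s(s+3.5)). The closed-loop characteristic equation is s² + (3.5 + 4.4·0.87)s + 4.4·27.8 = 0.
That is s² + 7.328s + 122.3 = 0, so ω_n = 11.06 rad/s and ζ = 7.328/(2·11.06) = 0.3313.
%OS = 100·exp(−πζ/√(1−ζ²)) = 33.2%.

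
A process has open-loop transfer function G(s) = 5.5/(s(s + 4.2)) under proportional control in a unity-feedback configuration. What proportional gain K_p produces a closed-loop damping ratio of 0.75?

Closed-loop characteristic equation: s² + 4.2s + K_p·5.5 = 0.
So ω_n = √(5.5K_p) and 2ζω_n = 4.2, giving ζ = 4.2/(2√(5.5K_p)).
Setting ζ = 0.75: √(5.5K_p) = 4.2/(2·0.75) = 2.8, so K_p = 7.84/5.5 = 1.43.

K_p = 1.43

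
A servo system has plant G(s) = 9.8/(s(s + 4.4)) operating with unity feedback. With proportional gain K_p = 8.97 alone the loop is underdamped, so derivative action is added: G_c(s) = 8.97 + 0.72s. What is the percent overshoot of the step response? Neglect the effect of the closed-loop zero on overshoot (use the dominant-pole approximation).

8.85%

Forward path: (8.97 + 0.72s)·9.8/(s(s+4.4)). The closed-loop characteristic equation is s² + (4.4 + 9.8·0.72)s + 9.8·8.97 = 0.
That is s² + 11.46s + 87.91 = 0, so ω_n = 9.376 rad/s and ζ = 11.46/(2·9.376) = 0.6109.
%OS = 100·exp(−πζ/√(1−ζ²)) = 8.85%.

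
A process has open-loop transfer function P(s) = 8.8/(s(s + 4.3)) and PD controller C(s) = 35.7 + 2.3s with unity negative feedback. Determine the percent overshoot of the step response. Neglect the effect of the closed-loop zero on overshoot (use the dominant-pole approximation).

4.91%

Forward path: (35.7 + 2.3s)·8.8/(s(s+4.3)). The closed-loop characteristic equation is s² + (4.3 + 8.8·2.3)s + 8.8·35.7 = 0.
That is s² + 24.54s + 314.2 = 0, so ω_n = 17.72 rad/s and ζ = 24.54/(2·17.72) = 0.6923.
%OS = 100·exp(−πζ/√(1−ζ²)) = 4.91%.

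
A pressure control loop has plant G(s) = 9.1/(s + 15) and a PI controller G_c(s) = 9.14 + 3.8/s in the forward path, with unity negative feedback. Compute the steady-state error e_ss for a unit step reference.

The open loop G_c(s)G(s) has a pole at the origin (type 1), so the static position error constant is infinite and e_ss = 1/(1+∞) = 0.

0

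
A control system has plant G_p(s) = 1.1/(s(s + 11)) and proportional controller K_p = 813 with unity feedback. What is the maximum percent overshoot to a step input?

55.6%

From 1 + K_pG_p(s) = 0: s² + 11s + 894.3 = 0 ⇒ ω_n = 29.9, ζ = 0.1839.
%OS = 100·exp(−πζ/√(1−ζ²)) = 100·exp(−π·0.1839/√0.9662) = 55.6%.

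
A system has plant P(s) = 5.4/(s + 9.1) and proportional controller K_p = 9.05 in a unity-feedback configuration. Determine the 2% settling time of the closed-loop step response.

T_s ≈ 0.069 s

Closed-loop transfer function: T(s) = K_p·P(s)/(1 + K_p·P(s)) = 48.87/(s + 9.1 + 48.87) = 48.87/(s + 57.97).
Time constant τ = 1/57.97 = 0.01725 s, so the 2% settling time is about 4τ = 0.069 s.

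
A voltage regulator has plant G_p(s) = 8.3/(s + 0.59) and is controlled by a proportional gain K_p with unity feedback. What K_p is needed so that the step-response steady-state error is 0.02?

The loop is type 0, so e_ss(step) = 1/(1 + K_pos) with K_pos = K_p·G_p(0).
G_p(0) = 14.07. Require 1/(1 + K_p·14.07) = 0.02, so 1 + 14.07·K_p = 50.
K_p = (50 − 1)/14.07 = 3.48.

K_p = 3.48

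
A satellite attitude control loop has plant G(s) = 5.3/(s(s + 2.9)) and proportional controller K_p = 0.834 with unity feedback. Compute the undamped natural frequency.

The closed-loop denominator is s(s+2.9) + 0.834·5.3 = s² + 2.9s + 4.42.
Matching s² + 2ζω_n s + ω_n²: ω_n = √4.42 = 2.102 rad/s and 2ζω_n = 2.9, so ζ = 2.9/(2·2.102) = 0.69.

ω_n = 2.1 rad/s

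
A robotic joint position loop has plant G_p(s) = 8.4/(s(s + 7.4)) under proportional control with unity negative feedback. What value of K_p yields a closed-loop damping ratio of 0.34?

Closed-loop characteristic equation: s² + 7.4s + K_p·8.4 = 0.
So ω_n = √(8.4K_p) and 2ζω_n = 7.4, giving ζ = 7.4/(2√(8.4K_p)).
Setting ζ = 0.34: √(8.4K_p) = 7.4/(2·0.34) = 10.88, so K_p = 118.4/8.4 = 14.1.

K_p = 14.1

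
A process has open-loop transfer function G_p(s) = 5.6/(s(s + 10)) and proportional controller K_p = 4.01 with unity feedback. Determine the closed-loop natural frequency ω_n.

1 + K_p·G_p(s) = 0 gives s² + 10s + 22.46 = 0.
Matching s² + 2ζω_n s + ω_n²: ω_n = √22.46 = 4.739 rad/s and 2ζω_n = 10, so ζ = 10/(2·4.739) = 1.06.

ω_n = 4.74 rad/s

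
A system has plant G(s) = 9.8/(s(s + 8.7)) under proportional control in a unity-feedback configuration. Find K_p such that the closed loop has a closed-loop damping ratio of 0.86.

Closed-loop characteristic equation: s² + 8.7s + K_p·9.8 = 0.
So ω_n = √(9.8K_p) and 2ζω_n = 8.7, giving ζ = 8.7/(2√(9.8K_p)).
Setting ζ = 0.86: √(9.8K_p) = 8.7/(2·0.86) = 5.058, so K_p = 25.58/9.8 = 2.61.

K_p = 2.61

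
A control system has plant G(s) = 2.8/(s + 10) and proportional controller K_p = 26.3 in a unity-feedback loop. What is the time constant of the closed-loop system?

Closed-loop transfer function: T(s) = K_p·G(s)/(1 + K_p·G(s)) = 73.64/(s + 10 + 73.64) = 73.64/(s + 83.64).
Time constant τ = 1/83.64 = 0.012 s.

τ = 0.012 s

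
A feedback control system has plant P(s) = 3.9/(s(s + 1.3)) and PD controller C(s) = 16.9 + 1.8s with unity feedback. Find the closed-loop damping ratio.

ζ = 0.512

Forward path: (16.9 + 1.8s)·3.9/(s(s+1.3)). The closed-loop characteristic equation is s² + (1.3 + 3.9·1.8)s + 3.9·16.9 = 0.
That is s² + 8.32s + 65.91 = 0, so ω_n = 8.118 rad/s and ζ = 8.32/(2·8.118) = 0.5124.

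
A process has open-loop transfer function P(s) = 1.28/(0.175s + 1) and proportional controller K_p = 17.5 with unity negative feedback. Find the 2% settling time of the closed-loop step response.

Closed loop: T(s) = K_p·P/(1+K_p·P) = 22.4/(0.175s + 1 + 22.4), with pole at s = −(1 + 22.4)/0.175 = −133.7.
τ = 1/133.7 = 0.007479 s, so 2% settling time ≈ 4τ = 0.0299 s.

T_s ≈ 0.0299 s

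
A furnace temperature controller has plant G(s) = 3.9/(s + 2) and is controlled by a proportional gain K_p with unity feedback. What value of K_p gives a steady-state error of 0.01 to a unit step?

The loop is type 0, so e_ss(step) = 1/(1 + K_pos) with K_pos = K_p·G(0).
G(0) = 1.95. Require 1/(1 + K_p·1.95) = 0.01, so 1 + 1.95·K_p = 100.
K_p = (100 − 1)/1.95 = 50.8.

K_p = 50.8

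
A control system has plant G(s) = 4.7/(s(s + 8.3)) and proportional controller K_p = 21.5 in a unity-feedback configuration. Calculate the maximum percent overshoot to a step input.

From 1 + K_pG(s) = 0: s² + 8.3s + 101 = 0 ⇒ ω_n = 10.05, ζ = 0.4128.
%OS = 100·exp(−πζ/√(1−ζ²)) = 100·exp(−π·0.4128/√0.8296) = 24.1%.

24.1%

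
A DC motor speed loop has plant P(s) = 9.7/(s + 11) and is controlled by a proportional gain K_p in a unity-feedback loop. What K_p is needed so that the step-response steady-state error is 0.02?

K_p = 55.6

The loop is type 0, so e_ss(step) = 1/(1 + K_pos) with K_pos = K_p·P(0).
P(0) = 0.8818. Require 1/(1 + K_p·0.8818) = 0.02, so 1 + 0.8818·K_p = 50.
K_p = (50 − 1)/0.8818 = 55.6.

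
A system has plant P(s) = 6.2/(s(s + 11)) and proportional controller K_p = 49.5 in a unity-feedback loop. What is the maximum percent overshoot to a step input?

35.4%

Closed-loop characteristic equation: s² + 11s + 306.9 = 0, so ω_n = 17.52 rad/s and ζ = 11/(2·17.52) = 0.314.
%OS = 100·exp(−πζ/√(1−ζ²)) = 100·exp(−π·0.314/√0.9014) = 35.4%.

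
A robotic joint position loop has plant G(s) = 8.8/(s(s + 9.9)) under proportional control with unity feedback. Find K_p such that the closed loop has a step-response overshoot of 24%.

From %OS = 100·exp(−πζ/√(1−ζ²)) = 24%, ζ = −ln(0.24)/√(π²+ln²(0.24)) = 0.4136.
Characteristic equation s² + 9.9s + 8.8K_p = 0 gives ζ = 9.9/(2√(8.8K_p)).
Setting ζ = 0.4136: √(8.8K_p) = 9.9/(2·0.4136) = 11.97, so K_p = 143.2/8.8 = 16.3.

K_p = 16.3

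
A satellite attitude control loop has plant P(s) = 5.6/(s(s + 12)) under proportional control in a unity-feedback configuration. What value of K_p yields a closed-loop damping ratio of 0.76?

K_p = 11.1

Closed-loop characteristic equation: s² + 12s + K_p·5.6 = 0.
So ω_n = √(5.6K_p) and 2ζω_n = 12, giving ζ = 12/(2√(5.6K_p)).
Setting ζ = 0.76: √(5.6K_p) = 12/(2·0.76) = 7.895, so K_p = 62.33/5.6 = 11.1.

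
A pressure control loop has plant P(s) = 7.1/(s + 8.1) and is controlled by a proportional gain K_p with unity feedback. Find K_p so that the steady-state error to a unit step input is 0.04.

K_p = 27.4

The loop is type 0, so e_ss(step) = 1/(1 + K_pos) with K_pos = K_p·P(0).
P(0) = 0.8765. Require 1/(1 + K_p·0.8765) = 0.04, so 1 + 0.8765·K_p = 25.
K_p = (25 − 1)/0.8765 = 27.4.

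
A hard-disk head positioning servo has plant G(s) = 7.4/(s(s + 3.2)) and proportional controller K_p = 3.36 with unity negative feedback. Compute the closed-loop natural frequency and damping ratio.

The closed-loop denominator is s(s+3.2) + 3.36·7.4 = s² + 3.2s + 24.86.
Matching s² + 2ζω_n s + ω_n²: ω_n = √24.86 = 4.986 rad/s and 2ζω_n = 3.2, so ζ = 3.2/(2·4.986) = 0.321.

ω_n = 4.99 rad/s, ζ = 0.321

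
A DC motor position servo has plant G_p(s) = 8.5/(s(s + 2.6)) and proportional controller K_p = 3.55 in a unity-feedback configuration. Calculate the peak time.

From 1 + K_pG_p(s) = 0: s² + 2.6s + 30.17 = 0 ⇒ ω_n = 5.493, ζ = 0.2367.
Damped frequency ω_d = ω_n√(1−ζ²) = 5.337 rad/s, so peak time T_p = π/ω_d = 0.589 s.

T_p = 0.589 s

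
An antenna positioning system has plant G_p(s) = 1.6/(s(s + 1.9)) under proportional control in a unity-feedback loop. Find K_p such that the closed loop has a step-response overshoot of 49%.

K_p = 11.5

From %OS = 100·exp(−πζ/√(1−ζ²)) = 49%, ζ = −ln(0.49)/√(π²+ln²(0.49)) = 0.2214.
Characteristic equation s² + 1.9s + 1.6K_p = 0 gives ζ = 1.9/(2√(1.6K_p)).
Setting ζ = 0.2214: √(1.6K_p) = 1.9/(2·0.2214) = 4.29, so K_p = 18.41/1.6 = 11.5.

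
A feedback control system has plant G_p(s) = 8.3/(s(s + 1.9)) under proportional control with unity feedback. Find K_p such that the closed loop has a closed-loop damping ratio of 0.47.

K_p = 0.492

Closed-loop characteristic equation: s² + 1.9s + K_p·8.3 = 0.
So ω_n = √(8.3K_p) and 2ζω_n = 1.9, giving ζ = 1.9/(2√(8.3K_p)).
Setting ζ = 0.47: √(8.3K_p) = 1.9/(2·0.47) = 2.021, so K_p = 4.086/8.3 = 0.492.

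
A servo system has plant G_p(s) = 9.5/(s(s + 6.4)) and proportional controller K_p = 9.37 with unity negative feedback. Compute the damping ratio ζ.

1 + K_p·G_p(s) = 0 gives s² + 6.4s + 89.01 = 0.
Matching s² + 2ζω_n s + ω_n²: ω_n = √89.01 = 9.435 rad/s and 2ζω_n = 6.4, so ζ = 6.4/(2·9.435) = 0.339.

ζ = 0.339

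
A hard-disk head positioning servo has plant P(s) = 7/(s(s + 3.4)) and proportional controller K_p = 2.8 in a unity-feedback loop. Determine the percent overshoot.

27.1%

From 1 + K_pP(s) = 0: s² + 3.4s + 19.6 = 0 ⇒ ω_n = 4.427, ζ = 0.384.
%OS = 100·exp(−πζ/√(1−ζ²)) = 100·exp(−π·0.384/√0.8526) = 27.1%.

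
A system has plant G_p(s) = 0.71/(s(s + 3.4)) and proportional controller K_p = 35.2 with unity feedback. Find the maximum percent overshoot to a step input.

32.1%

The closed-loop denominator s² + 3.4s + 24.99 gives ω_n = √24.99 = 4.999 and ζ = 3.4/(2ω_n) = 0.3401.
%OS = 100·exp(−πζ/√(1−ζ²)) = 100·exp(−π·0.3401/√0.8844) = 32.1%.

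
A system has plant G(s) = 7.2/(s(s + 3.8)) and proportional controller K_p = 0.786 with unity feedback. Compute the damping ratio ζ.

ζ = 0.799

1 + K_p·G(s) = 0 gives s² + 3.8s + 5.659 = 0.
Matching s² + 2ζω_n s + ω_n²: ω_n = √5.659 = 2.379 rad/s and 2ζω_n = 3.8, so ζ = 3.8/(2·2.379) = 0.799.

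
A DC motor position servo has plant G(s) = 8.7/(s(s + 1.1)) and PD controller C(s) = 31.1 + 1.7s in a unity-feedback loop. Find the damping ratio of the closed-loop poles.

ζ = 0.483

Forward path: (31.1 + 1.7s)·8.7/(s(s+1.1)). The closed-loop characteristic equation is s² + (1.1 + 8.7·1.7)s + 8.7·31.1 = 0.
That is s² + 15.89s + 270.6 = 0, so ω_n = 16.45 rad/s and ζ = 15.89/(2·16.45) = 0.483.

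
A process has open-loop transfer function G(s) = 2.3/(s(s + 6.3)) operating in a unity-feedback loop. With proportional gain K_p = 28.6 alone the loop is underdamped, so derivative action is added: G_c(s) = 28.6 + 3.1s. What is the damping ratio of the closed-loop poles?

ζ = 0.828

Forward path: (28.6 + 3.1s)·2.3/(s(s+6.3)). The closed-loop characteristic equation is s² + (6.3 + 2.3·3.1)s + 2.3·28.6 = 0.
That is s² + 13.43s + 65.78 = 0, so ω_n = 8.11 rad/s and ζ = 13.43/(2·8.11) = 0.8279.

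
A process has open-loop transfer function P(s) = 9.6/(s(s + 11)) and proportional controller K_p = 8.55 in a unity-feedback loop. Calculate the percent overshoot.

Closed-loop characteristic equation: s² + 11s + 82.08 = 0, so ω_n = 9.06 rad/s and ζ = 11/(2·9.06) = 0.6071.
%OS = 100·exp(−πζ/√(1−ζ²)) = 100·exp(−π·0.6071/√0.6315) = 9.07%.

9.07%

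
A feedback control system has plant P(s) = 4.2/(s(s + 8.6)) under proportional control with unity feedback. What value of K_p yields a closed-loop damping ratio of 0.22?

Closed-loop characteristic equation: s² + 8.6s + K_p·4.2 = 0.
So ω_n = √(4.2K_p) and 2ζω_n = 8.6, giving ζ = 8.6/(2√(4.2K_p)).
Setting ζ = 0.22: √(4.2K_p) = 8.6/(2·0.22) = 19.55, so K_p = 382/4.2 = 91.

K_p = 91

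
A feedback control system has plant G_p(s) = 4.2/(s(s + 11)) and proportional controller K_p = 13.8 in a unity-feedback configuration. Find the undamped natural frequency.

ω_n = 7.61 rad/s

1 + K_p·G_p(s) = 0 gives s² + 11s + 57.96 = 0.
So ω_n² = 57.96 ⇒ ω_n = 7.613 rad/s, and ζ = 11/(2ω_n) = 0.722.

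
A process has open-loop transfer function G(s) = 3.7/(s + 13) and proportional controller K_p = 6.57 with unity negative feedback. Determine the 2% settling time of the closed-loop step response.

T_s ≈ 0.107 s

Closed-loop transfer function: T(s) = K_p·G(s)/(1 + K_p·G(s)) = 24.31/(s + 13 + 24.31) = 24.31/(s + 37.31).
Time constant τ = 1/37.31 = 0.0268 s, so the 2% settling time is about 4τ = 0.107 s.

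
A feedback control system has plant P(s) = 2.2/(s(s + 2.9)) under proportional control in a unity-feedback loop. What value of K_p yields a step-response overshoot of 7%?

K_p = 2.29

From %OS = 100·exp(−πζ/√(1−ζ²)) = 7%, ζ = −ln(0.07)/√(π²+ln²(0.07)) = 0.6461.
Characteristic equation s² + 2.9s + 2.2K_p = 0 gives ζ = 2.9/(2√(2.2K_p)).
Setting ζ = 0.6461: √(2.2K_p) = 2.9/(2·0.6461) = 2.244, so K_p = 5.037/2.2 = 2.29.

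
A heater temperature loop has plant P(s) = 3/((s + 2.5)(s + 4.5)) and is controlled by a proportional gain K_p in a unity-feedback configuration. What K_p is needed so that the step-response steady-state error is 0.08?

K_p = 43.1

For a type-0 loop with proportional control, e_ss = 1/(1 + K_p·P(0)).
P(0) = 0.2667. Require 1/(1 + K_p·0.2667) = 0.08, so 1 + 0.2667·K_p = 12.5.
K_p = (12.5 − 1)/0.2667 = 43.1.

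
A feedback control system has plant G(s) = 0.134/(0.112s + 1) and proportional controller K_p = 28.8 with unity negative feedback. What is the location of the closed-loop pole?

Closed loop: T(s) = K_p·G/(1+K_p·G) = 3.859/(0.112s + 1 + 3.859), with pole at s = −(1 + 3.859)/0.112 = −43.39.

s = -43.39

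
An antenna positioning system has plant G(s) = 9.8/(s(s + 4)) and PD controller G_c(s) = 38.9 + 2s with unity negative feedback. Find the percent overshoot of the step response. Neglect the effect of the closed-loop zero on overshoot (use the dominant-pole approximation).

Forward path: (38.9 + 2s)·9.8/(s(s+4)). The closed-loop characteristic equation is s² + (4 + 9.8·2)s + 9.8·38.9 = 0.
That is s² + 23.6s + 381.2 = 0, so ω_n = 19.52 rad/s and ζ = 23.6/(2·19.52) = 0.6044.
%OS = 100·exp(−πζ/√(1−ζ²)) = 9.23%.

9.23%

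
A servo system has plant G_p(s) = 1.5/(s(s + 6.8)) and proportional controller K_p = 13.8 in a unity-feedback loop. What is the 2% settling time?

From 1 + K_pG_p(s) = 0: s² + 6.8s + 20.7 = 0 ⇒ ω_n = 4.55, ζ = 0.7473.
2% settling time T_s ≈ 4/(ζω_n) = 4/3.4 = 1.18 s.

T_s ≈ 1.18 s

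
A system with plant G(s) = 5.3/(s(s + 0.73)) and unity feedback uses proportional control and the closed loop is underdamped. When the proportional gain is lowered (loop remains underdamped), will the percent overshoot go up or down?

ζ = 0.73/(2√(5.3K_p)) rises as K_p falls; higher damping means less overshoot.

decrease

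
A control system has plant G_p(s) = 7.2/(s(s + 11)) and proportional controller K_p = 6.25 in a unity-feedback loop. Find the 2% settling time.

Closed-loop characteristic equation: s² + 11s + 45 = 0, so ω_n = 6.708 rad/s and ζ = 11/(2·6.708) = 0.8199.
2% settling time T_s ≈ 4/(ζω_n) = 4/5.5 = 0.727 s.

T_s ≈ 0.727 s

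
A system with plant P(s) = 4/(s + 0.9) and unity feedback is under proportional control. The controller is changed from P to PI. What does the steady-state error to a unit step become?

0

The integrator makes K_pos = lim_{s→0} C(s)G(s) infinite, so e_ss = 1/(1+K_pos) = 0.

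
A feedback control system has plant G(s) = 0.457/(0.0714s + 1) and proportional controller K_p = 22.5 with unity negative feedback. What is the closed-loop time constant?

τ = 0.00633 s

Closed loop: T(s) = K_p·G/(1+K_p·G) = 10.28/(0.0714s + 1 + 10.28), with pole at s = −(1 + 10.28)/0.0714 = −158.
Closed-loop time constant τ = 1/158 = 0.00633 s.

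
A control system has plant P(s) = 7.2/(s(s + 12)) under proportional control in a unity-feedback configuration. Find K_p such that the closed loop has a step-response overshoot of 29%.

K_p = 37.2

From %OS = 100·exp(−πζ/√(1−ζ²)) = 29%, ζ = −ln(0.29)/√(π²+ln²(0.29)) = 0.3666.
Characteristic equation s² + 12s + 7.2K_p = 0 gives ζ = 12/(2√(7.2K_p)).
Setting ζ = 0.3666: √(7.2K_p) = 12/(2·0.3666) = 16.37, so K_p = 267.9/7.2 = 37.2.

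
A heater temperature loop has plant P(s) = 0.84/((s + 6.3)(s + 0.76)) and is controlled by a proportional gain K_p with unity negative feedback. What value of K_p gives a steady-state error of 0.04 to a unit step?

K_p = 137

Steady-state error for a unit step on this type-0 loop is 1/(1 + K_p·P(0)).
P(0) = 0.1754. Require 1/(1 + K_p·0.1754) = 0.04, so 1 + 0.1754·K_p = 25.
K_p = (25 − 1)/0.1754 = 137.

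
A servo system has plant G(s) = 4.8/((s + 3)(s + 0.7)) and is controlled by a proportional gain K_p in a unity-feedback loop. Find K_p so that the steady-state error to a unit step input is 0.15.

The loop is type 0, so e_ss(step) = 1/(1 + K_pos) with K_pos = K_p·G(0).
G(0) = 2.286. Require 1/(1 + K_p·2.286) = 0.15, so 1 + 2.286·K_p = 6.667.
K_p = (6.667 − 1)/2.286 = 2.48.

K_p = 2.48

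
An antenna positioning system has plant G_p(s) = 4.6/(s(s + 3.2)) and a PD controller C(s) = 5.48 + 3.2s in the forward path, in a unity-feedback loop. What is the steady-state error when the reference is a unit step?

0

The open loop C(s)G_p(s) has a pole at the origin (type 1), so the static position error constant is infinite and e_ss = 1/(1+∞) = 0.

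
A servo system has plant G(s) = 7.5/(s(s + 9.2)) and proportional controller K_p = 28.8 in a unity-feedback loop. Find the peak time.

T_p = 0.225 s

The closed-loop denominator s² + 9.2s + 216 gives ω_n = √216 = 14.7 and ζ = 9.2/(2ω_n) = 0.313.
Damped frequency ω_d = ω_n√(1−ζ²) = 13.96 rad/s, so peak time T_p = π/ω_d = 0.225 s.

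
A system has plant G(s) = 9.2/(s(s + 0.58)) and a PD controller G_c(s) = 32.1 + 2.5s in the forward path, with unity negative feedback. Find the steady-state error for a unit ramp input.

The loop has one pole at the origin (type 1). Velocity error constant K_v = lim_{s→0} s·G_c(s)G(s) = 32.1·9.2/0.58 = 509.2.
Steady-state error to a unit ramp: e_ss = 1/K_v = 0.00196.

0.00196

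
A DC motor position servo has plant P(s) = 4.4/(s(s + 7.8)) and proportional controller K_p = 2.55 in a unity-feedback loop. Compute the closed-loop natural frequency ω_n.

ω_n = 3.35 rad/s

1 + K_p·P(s) = 0 gives s² + 7.8s + 11.22 = 0.
So ω_n² = 11.22 ⇒ ω_n = 3.35 rad/s, and ζ = 7.8/(2ω_n) = 1.16.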